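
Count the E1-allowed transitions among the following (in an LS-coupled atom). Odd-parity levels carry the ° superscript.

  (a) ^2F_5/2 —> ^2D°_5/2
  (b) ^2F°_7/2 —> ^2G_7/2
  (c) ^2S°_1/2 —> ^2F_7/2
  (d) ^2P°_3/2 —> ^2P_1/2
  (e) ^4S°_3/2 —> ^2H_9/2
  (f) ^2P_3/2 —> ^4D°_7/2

3

(a) allowed
(b) allowed
(c) forbidden (ΔL, ΔJ fail)
(d) allowed
(e) forbidden (ΔS, ΔL, ΔJ fail)
(f) forbidden (ΔS, ΔJ fail)
Total allowed: 3 of 6.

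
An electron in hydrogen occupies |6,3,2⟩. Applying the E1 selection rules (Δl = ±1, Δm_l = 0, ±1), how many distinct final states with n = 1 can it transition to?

E1 requires l_f ∈ {2, 4}, but neither lies in [0, 0], so no final state is reachable.
Total: 0.

0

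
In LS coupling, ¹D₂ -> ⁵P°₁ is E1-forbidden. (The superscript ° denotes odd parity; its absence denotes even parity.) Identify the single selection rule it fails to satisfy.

ΔL = 0, ±1 (not L=0↔0): L: 2 → 1, ΔL = -1 — ok.
Parity must change: even → odd — ok.
ΔS = 0: S: 0 → 2 — fails.
ΔJ = 0, ±1 (not J=0↔0): J: 2 → 1, ΔJ = -1 — ok.

the ΔS = 0 rule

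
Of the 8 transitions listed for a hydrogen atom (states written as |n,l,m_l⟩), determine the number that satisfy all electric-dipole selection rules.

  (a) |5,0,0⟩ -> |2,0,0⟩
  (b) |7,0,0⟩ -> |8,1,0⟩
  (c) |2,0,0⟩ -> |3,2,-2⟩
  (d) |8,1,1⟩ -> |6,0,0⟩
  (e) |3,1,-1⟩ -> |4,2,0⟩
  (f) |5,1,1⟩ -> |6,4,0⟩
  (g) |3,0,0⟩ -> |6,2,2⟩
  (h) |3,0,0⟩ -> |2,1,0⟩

(a) forbidden — Δl = +0 (E1 requires Δl = ±1)
(b) allowed
(c) forbidden — Δl = +2 (E1 requires Δl = ±1); Δm_l = -2 (E1 requires Δm_l = 0, ±1)
(d) allowed
(e) allowed
(f) forbidden — Δl = +3 (E1 requires Δl = ±1)
(g) forbidden — Δl = +2 (E1 requires Δl = ±1); Δm_l = +2 (E1 requires Δm_l = 0, ±1)
(h) allowed
Total allowed: 4 of 8.

4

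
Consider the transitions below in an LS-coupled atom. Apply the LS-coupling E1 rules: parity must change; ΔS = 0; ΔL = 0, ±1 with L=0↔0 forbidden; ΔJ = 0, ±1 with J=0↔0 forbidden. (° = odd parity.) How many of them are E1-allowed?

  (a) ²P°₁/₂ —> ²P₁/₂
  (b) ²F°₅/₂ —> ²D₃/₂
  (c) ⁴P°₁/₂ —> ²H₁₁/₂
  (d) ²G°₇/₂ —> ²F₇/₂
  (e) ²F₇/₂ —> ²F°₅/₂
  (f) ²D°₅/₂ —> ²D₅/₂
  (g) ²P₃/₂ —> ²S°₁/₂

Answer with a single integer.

(a) allowed
(b) allowed
(c) forbidden (ΔS, ΔL, ΔJ fail)
(d) allowed
(e) allowed
(f) allowed
(g) allowed
Total allowed: 6 of 7.

6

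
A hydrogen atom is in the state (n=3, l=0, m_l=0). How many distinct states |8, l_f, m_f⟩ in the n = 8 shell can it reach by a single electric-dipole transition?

E1 requires Δl = ±1, so l_f ∈ {-1, 1}; with 0 ≤ l_f ≤ n_f−1 = 7, the allowed l_f values are {1}.
For l_f = 1: m_f ∈ {m_i−1, m_i, m_i+1} ∩ [−1, 1] = {-1, 0, 1} → 3 states.
Total: 3.

3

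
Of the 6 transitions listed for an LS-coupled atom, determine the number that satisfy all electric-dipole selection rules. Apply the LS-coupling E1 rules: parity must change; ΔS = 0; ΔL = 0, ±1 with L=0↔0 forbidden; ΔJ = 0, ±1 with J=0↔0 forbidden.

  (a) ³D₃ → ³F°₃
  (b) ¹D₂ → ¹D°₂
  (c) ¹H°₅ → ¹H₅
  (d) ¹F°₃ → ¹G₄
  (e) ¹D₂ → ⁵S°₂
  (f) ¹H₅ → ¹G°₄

(a) allowed
(b) allowed
(c) allowed
(d) allowed
(e) forbidden (ΔS, ΔL fail)
(f) allowed
Total allowed: 5 of 6.

5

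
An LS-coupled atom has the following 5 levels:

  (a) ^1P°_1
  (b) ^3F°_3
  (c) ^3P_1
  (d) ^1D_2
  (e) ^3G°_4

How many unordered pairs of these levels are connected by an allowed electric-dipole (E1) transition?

(a)–(b): forbidden (parity, ΔS, ΔL, ΔJ).
(a)–(c): forbidden (ΔS).
(a)–(d): allowed.
(a)–(e): forbidden (parity, ΔS, ΔL, ΔJ).
(b)–(c): forbidden (ΔL, ΔJ).
(b)–(d): forbidden (ΔS).
(b)–(e): forbidden (parity).
(c)–(d): forbidden (parity, ΔS).
(c)–(e): forbidden (ΔL, ΔJ).
(d)–(e): forbidden (ΔS, ΔL, ΔJ).
Allowed pairs: 1 of 10.

1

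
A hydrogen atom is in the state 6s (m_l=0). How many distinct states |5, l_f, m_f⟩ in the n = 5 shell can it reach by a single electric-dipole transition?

3

E1 requires Δl = ±1, so l_f ∈ {-1, 1}; with 0 ≤ l_f ≤ n_f−1 = 4, the allowed l_f values are {1}.
For l_f = 1: m_f ∈ {m_i−1, m_i, m_i+1} ∩ [−1, 1] = {-1, 0, 1} → 3 states.
Total: 3.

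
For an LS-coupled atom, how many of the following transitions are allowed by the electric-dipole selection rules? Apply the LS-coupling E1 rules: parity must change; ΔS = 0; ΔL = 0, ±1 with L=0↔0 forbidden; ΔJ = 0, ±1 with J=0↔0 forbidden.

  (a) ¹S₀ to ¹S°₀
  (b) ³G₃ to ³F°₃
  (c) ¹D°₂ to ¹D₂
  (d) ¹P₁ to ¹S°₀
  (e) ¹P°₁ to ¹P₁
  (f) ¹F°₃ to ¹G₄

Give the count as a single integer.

(a) forbidden (ΔL, ΔJ fail)
(b) allowed
(c) allowed
(d) allowed
(e) allowed
(f) allowed
Total allowed: 5 of 6.

5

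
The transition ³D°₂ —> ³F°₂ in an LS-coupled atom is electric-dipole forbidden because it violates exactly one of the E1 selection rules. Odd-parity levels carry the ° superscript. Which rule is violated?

parity

Reading off the term symbols: S 1→1, L 2→3, J 2→2, parity odd→odd.
ΔL = 0, ±1 (not L=0↔0): L: 2 → 3, ΔL = +1 — ok.
ΔJ = 0, ±1 (not J=0↔0): J: 2 → 2, ΔJ = +0 — ok.
Parity must change: odd → odd — fails.
ΔS = 0: S: 1 → 1 — ok.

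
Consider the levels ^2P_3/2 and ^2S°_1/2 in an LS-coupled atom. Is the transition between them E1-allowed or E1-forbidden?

Reading off the term symbols: S 1/2→1/2, L 1→0, J 3/2→1/2, parity even→odd.
Parity must change: even → odd — ✓.
ΔS = 0: S: 1/2 → 1/2 — ✓.
ΔL = 0, ±1 (not L=0↔0): L: 1 → 0, ΔL = -1 — ✓.
ΔJ = 0, ±1 (not J=0↔0): J: 3/2 → 1/2, ΔJ = -1 — ✓.
All four E1 rules are satisfied.

allowed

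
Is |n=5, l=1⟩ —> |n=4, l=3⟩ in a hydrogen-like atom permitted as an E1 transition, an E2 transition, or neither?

E2

Δl = 3 − 1 = +2; l_i + l_f = 4.
E1 (Δl = ±1): not satisfied.
E2 (Δl = 0,±2, l_i+l_f ≥ 2): satisfied.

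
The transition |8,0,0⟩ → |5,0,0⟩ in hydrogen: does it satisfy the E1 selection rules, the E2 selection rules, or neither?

Δl = 0 − 0 = +0; l_i + l_f = 0.
Δm_l = +0.
E1 (Δl = ±1, |Δm_l| ≤ 1): not satisfied.
E2 (Δl = 0,±2, l_i+l_f ≥ 2, |Δm_l| ≤ 2): not satisfied.

neither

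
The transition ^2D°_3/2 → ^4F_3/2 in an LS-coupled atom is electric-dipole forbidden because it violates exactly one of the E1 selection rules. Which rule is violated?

the ΔS = 0 rule

Initial level: S=1/2, L=2, J=3/2, parity odd. Final level: S=3/2, L=3, J=3/2, parity even.
Parity must change: odd → even — ok.
ΔS = 0: S: 1/2 → 3/2 — fails.
ΔL = 0, ±1 (not L=0↔0): L: 2 → 3, ΔL = +1 — ok.
ΔJ = 0, ±1 (not J=0↔0): J: 3/2 → 3/2, ΔJ = +0 — ok.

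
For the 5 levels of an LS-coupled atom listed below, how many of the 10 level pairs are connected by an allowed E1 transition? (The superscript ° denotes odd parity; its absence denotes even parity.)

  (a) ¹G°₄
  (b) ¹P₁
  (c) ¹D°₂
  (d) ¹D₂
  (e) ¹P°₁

(a)–(b): forbidden (ΔL, ΔJ).
(a)–(c): forbidden (parity, ΔL, ΔJ).
(a)–(d): forbidden (ΔL, ΔJ).
(a)–(e): forbidden (parity, ΔL, ΔJ).
(b)–(c): allowed.
(b)–(d): forbidden (parity).
(b)–(e): allowed.
(c)–(d): allowed.
(c)–(e): forbidden (parity).
(d)–(e): allowed.
Allowed pairs: 4 of 10.

4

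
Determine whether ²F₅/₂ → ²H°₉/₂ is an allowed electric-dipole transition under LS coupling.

forbidden

Reading off the term symbols: S 1/2→1/2, L 3→5, J 5/2→9/2, parity even→odd.
Parity must change: even → odd — passes.
ΔS = 0: S: 1/2 → 1/2 — passes.
ΔL = 0, ±1 (not L=0↔0): L: 3 → 5, ΔL = +2 — fails.
ΔJ = 0, ±1 (not J=0↔0): J: 5/2 → 9/2, ΔJ = +2 — fails.
Rule(s) violated: ΔL, ΔJ.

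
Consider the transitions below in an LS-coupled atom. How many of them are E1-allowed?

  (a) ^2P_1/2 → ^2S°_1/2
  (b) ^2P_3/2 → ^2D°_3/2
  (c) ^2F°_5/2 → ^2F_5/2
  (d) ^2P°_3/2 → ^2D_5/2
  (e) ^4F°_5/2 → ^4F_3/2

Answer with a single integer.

5

(a) allowed
(b) allowed
(c) allowed
(d) allowed
(e) allowed
Total allowed: 5 of 5.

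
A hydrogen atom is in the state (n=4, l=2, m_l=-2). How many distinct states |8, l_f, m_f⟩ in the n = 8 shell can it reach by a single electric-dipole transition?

4

E1 requires Δl = ±1, so l_f ∈ {1, 3}; with 0 ≤ l_f ≤ n_f−1 = 7, the allowed l_f values are {1, 3}.
For l_f = 1: m_f ∈ {m_i−1, m_i, m_i+1} ∩ [−1, 1] = {-1} → 1 state.
For l_f = 3: m_f ∈ {m_i−1, m_i, m_i+1} ∩ [−3, 3] = {-3, -2, -1} → 3 states.
Total: 4.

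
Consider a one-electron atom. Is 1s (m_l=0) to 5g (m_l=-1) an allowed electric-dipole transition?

forbidden

Δl = 4 − 0 = +4; the E1 rule Δl = ±1 is violated.
m_l: 0 → -1 (Δm_l = -1). |Δm_l| ≤ 1 satisfied.
The transition is electric-dipole forbidden.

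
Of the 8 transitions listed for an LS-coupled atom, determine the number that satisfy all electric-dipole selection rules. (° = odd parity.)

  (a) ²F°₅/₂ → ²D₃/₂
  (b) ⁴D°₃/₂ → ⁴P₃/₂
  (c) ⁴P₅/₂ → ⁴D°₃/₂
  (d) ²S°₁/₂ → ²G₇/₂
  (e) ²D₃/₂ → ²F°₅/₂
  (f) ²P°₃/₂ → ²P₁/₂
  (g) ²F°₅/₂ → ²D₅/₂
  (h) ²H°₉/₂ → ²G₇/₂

7

(a) allowed
(b) allowed
(c) allowed
(d) forbidden (ΔL, ΔJ fail)
(e) allowed
(f) allowed
(g) allowed
(h) allowed
Total allowed: 7 of 8.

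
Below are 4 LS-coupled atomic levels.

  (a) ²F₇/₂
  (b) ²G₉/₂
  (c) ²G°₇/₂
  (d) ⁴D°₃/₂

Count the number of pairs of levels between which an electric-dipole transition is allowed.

2

(a)–(b): forbidden (parity).
(a)–(c): allowed.
(a)–(d): forbidden (ΔS, ΔJ).
(b)–(c): allowed.
(b)–(d): forbidden (ΔS, ΔL, ΔJ).
(c)–(d): forbidden (parity, ΔS, ΔL, ΔJ).
Allowed pairs: 2 of 6.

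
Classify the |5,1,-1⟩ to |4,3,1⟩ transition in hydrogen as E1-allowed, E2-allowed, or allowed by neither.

Δl = 3 − 1 = +2; l_i + l_f = 4.
Δm_l = +2.
E1 (Δl = ±1, |Δm_l| ≤ 1): not satisfied.
E2 (Δl = 0,±2, l_i+l_f ≥ 2, |Δm_l| ≤ 2): satisfied.

E2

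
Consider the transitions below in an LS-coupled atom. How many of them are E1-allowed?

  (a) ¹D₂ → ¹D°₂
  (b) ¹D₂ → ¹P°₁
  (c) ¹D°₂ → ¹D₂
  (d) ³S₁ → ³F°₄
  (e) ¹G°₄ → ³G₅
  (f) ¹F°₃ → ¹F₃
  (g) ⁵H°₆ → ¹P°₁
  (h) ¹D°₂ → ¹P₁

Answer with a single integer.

(a) allowed
(b) allowed
(c) allowed
(d) forbidden (ΔL, ΔJ fail)
(e) forbidden (ΔS fails)
(f) allowed
(g) forbidden (parity, ΔS, ΔL, ΔJ fail)
(h) allowed
Total allowed: 5 of 8.

5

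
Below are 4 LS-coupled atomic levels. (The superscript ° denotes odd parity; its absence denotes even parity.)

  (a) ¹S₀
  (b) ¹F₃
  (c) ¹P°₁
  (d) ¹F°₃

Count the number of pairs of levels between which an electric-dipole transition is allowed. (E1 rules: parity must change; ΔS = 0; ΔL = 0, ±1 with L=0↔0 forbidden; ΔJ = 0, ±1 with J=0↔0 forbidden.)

(a)–(b): forbidden (parity, ΔL, ΔJ).
(a)–(c): allowed.
(a)–(d): forbidden (ΔL, ΔJ).
(b)–(c): forbidden (ΔL, ΔJ).
(b)–(d): allowed.
(c)–(d): forbidden (parity, ΔL, ΔJ).
Allowed pairs: 2 of 6.

2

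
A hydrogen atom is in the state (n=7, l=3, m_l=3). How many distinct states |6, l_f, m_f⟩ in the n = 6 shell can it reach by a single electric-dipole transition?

4

E1 requires Δl = ±1, so l_f ∈ {2, 4}; with 0 ≤ l_f ≤ n_f−1 = 5, the allowed l_f values are {2, 4}.
For l_f = 2: m_f ∈ {m_i−1, m_i, m_i+1} ∩ [−2, 2] = {2} → 1 state.
For l_f = 4: m_f ∈ {m_i−1, m_i, m_i+1} ∩ [−4, 4] = {2, 3, 4} → 3 states.
Total: 4.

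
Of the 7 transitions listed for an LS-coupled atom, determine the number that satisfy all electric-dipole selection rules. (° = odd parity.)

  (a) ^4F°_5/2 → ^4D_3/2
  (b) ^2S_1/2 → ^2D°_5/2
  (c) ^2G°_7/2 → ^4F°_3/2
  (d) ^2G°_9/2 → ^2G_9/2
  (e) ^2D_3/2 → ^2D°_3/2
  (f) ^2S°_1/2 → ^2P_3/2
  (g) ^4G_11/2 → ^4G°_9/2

(a) allowed
(b) forbidden (ΔL, ΔJ fail)
(c) forbidden (parity, ΔS, ΔJ fail)
(d) allowed
(e) allowed
(f) allowed
(g) allowed
Total allowed: 5 of 7.

5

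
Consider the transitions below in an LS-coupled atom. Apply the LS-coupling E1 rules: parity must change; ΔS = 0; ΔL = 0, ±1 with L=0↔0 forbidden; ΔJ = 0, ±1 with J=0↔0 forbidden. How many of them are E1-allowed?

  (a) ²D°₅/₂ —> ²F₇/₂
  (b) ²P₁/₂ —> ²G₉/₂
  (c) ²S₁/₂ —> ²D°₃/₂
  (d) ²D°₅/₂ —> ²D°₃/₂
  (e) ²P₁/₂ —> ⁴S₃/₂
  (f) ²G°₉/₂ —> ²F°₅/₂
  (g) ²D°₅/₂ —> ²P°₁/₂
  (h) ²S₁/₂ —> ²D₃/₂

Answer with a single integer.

1

(a) allowed
(b) forbidden (parity, ΔL, ΔJ fail)
(c) forbidden (ΔL fails)
(d) forbidden (parity fails)
(e) forbidden (parity, ΔS fail)
(f) forbidden (parity, ΔJ fail)
(g) forbidden (parity, ΔJ fail)
(h) forbidden (parity, ΔL fail)
Total allowed: 1 of 8.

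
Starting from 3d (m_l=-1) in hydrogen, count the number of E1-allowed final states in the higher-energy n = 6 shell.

5

E1 requires Δl = ±1, so l_f ∈ {1, 3}; with 0 ≤ l_f ≤ n_f−1 = 5, the allowed l_f values are {1, 3}.
For l_f = 1: m_f ∈ {m_i−1, m_i, m_i+1} ∩ [−1, 1] = {-1, 0} → 2 states.
For l_f = 3: m_f ∈ {m_i−1, m_i, m_i+1} ∩ [−3, 3] = {-2, -1, 0} → 3 states.
Total: 5.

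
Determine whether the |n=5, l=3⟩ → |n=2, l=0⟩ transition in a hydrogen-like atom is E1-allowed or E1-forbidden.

Δl = 0 − 3 = -3; the E1 rule Δl = ±1 is fails.
The transition is electric-dipole forbidden.

forbidden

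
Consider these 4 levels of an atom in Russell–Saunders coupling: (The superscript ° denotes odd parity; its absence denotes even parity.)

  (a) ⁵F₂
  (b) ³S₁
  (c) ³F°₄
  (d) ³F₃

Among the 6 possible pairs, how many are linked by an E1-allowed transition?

1

(a)–(b): forbidden (parity, ΔS, ΔL).
(a)–(c): forbidden (ΔS, ΔJ).
(a)–(d): forbidden (parity, ΔS).
(b)–(c): forbidden (ΔL, ΔJ).
(b)–(d): forbidden (parity, ΔL, ΔJ).
(c)–(d): allowed.
Allowed pairs: 1 of 6.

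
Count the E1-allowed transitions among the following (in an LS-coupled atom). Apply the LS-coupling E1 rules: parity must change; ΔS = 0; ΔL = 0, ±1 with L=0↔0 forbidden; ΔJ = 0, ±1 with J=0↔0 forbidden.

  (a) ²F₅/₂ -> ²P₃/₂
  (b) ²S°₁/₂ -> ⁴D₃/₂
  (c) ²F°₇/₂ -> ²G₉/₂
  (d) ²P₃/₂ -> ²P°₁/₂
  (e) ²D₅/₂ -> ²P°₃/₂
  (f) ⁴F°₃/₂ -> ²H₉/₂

(a) forbidden (parity, ΔL fail)
(b) forbidden (ΔS, ΔL fail)
(c) allowed
(d) allowed
(e) allowed
(f) forbidden (ΔS, ΔL, ΔJ fail)
Total allowed: 3 of 6.

3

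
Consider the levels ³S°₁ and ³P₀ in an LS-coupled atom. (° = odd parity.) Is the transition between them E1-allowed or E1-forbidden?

Parity must change: odd → even — ✓.
ΔS = 0: S: 1 → 1 — ✓.
ΔL = 0, ±1 (not L=0↔0): L: 0 → 1, ΔL = +1 — ✓.
ΔJ = 0, ±1 (not J=0↔0): J: 1 → 0, ΔJ = -1 — ✓.
All four E1 rules are satisfied.

allowed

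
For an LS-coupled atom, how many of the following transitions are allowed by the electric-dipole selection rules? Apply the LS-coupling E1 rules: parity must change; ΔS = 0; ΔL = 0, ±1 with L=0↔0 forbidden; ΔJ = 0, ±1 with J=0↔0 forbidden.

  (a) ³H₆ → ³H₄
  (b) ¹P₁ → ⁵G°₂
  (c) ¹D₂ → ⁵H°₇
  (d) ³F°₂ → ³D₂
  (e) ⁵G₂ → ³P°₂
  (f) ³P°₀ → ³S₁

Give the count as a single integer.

(a) forbidden (parity, ΔJ fail)
(b) forbidden (ΔS, ΔL fail)
(c) forbidden (ΔS, ΔL, ΔJ fail)
(d) allowed
(e) forbidden (ΔS, ΔL fail)
(f) allowed
Total allowed: 2 of 6.

2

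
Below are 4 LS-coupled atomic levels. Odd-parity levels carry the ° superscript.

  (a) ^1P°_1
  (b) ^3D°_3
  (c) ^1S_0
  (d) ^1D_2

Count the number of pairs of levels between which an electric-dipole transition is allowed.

2

(a)–(b): forbidden (parity, ΔS, ΔJ).
(a)–(c): allowed.
(a)–(d): allowed.
(b)–(c): forbidden (ΔS, ΔL, ΔJ).
(b)–(d): forbidden (ΔS).
(c)–(d): forbidden (parity, ΔL, ΔJ).
Allowed pairs: 2 of 6.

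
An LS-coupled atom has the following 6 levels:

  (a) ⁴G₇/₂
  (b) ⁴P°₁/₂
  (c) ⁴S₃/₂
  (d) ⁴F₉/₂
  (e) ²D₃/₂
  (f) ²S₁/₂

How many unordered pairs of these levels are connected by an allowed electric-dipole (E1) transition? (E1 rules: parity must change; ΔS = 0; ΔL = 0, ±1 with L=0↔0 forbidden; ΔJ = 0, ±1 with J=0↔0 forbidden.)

(a)–(b): forbidden (ΔL, ΔJ).
(a)–(c): forbidden (parity, ΔL, ΔJ).
(a)–(d): forbidden (parity).
(a)–(e): forbidden (parity, ΔS, ΔL, ΔJ).
(a)–(f): forbidden (parity, ΔS, ΔL, ΔJ).
(b)–(c): allowed.
(b)–(d): forbidden (ΔL, ΔJ).
(b)–(e): forbidden (ΔS).
(b)–(f): forbidden (ΔS).
(c)–(d): forbidden (parity, ΔL, ΔJ).
(c)–(e): forbidden (parity, ΔS, ΔL).
(c)–(f): forbidden (parity, ΔS, ΔL).
(d)–(e): forbidden (parity, ΔS, ΔJ).
(d)–(f): forbidden (parity, ΔS, ΔL, ΔJ).
(e)–(f): forbidden (parity, ΔL).
Allowed pairs: 1 of 15.

1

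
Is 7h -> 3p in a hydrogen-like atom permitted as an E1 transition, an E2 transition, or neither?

neither

Δl = 1 − 5 = -4; l_i + l_f = 6.
E1 (Δl = ±1): not satisfied.
E2 (Δl = 0,±2, l_i+l_f ≥ 2): not satisfied.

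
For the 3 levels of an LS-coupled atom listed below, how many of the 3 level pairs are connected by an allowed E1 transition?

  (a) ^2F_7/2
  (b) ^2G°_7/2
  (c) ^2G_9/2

(a)–(b): allowed.
(a)–(c): forbidden (parity).
(b)–(c): allowed.
Allowed pairs: 2 of 3.

2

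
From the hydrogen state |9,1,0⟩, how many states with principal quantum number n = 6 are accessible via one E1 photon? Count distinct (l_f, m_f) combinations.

E1 requires Δl = ±1, so l_f ∈ {0, 2}; with 0 ≤ l_f ≤ n_f−1 = 5, the allowed l_f values are {0, 2}.
For l_f = 0: m_f ∈ {m_i−1, m_i, m_i+1} ∩ [−0, 0] = {0} → 1 state.
For l_f = 2: m_f ∈ {m_i−1, m_i, m_i+1} ∩ [−2, 2] = {-1, 0, 1} → 3 states.
Total: 4.

4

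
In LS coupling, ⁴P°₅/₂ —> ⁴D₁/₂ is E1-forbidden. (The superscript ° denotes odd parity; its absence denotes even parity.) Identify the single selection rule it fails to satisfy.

the ΔJ = 0, ±1 rule

Parity must change: odd → even — passes.
ΔL = 0, ±1 (not L=0↔0): L: 1 → 2, ΔL = +1 — passes.
ΔS = 0: S: 3/2 → 3/2 — passes.
ΔJ = 0, ±1 (not J=0↔0): J: 5/2 → 1/2, ΔJ = -2 — fails.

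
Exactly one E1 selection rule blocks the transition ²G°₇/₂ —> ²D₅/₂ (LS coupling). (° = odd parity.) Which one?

the ΔL = 0, ±1 rule

ΔL = 0, ±1 (not L=0↔0): L: 4 → 2, ΔL = -2 — fails.
ΔS = 0: S: 1/2 → 1/2 — ok.
ΔJ = 0, ±1 (not J=0↔0): J: 7/2 → 5/2, ΔJ = -1 — ok.
Parity must change: odd → even — ok.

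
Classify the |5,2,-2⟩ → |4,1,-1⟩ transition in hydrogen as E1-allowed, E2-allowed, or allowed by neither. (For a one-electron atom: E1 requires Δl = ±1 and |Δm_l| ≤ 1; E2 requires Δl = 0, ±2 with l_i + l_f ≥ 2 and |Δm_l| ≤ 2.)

E1

Δl = 1 − 2 = -1; l_i + l_f = 3.
Δm_l = +1.
E1 (Δl = ±1, |Δm_l| ≤ 1): satisfied.
E2 (Δl = 0,±2, l_i+l_f ≥ 2, |Δm_l| ≤ 2): not satisfied.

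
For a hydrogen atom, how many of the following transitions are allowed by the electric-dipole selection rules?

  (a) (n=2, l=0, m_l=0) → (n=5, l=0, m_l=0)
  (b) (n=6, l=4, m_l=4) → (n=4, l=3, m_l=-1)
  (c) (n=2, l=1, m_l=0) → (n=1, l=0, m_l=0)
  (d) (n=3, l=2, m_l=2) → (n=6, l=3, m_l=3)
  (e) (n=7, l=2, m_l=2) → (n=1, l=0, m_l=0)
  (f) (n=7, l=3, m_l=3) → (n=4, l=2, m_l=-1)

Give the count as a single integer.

(a) forbidden — Δl = +0 (E1 requires Δl = ±1)
(b) forbidden — Δm_l = -5 (E1 requires Δm_l = 0, ±1)
(c) allowed
(d) allowed
(e) forbidden — Δl = -2 (E1 requires Δl = ±1); Δm_l = -2 (E1 requires Δm_l = 0, ±1)
(f) forbidden — Δm_l = -4 (E1 requires Δm_l = 0, ±1)
Total allowed: 2 of 6.

2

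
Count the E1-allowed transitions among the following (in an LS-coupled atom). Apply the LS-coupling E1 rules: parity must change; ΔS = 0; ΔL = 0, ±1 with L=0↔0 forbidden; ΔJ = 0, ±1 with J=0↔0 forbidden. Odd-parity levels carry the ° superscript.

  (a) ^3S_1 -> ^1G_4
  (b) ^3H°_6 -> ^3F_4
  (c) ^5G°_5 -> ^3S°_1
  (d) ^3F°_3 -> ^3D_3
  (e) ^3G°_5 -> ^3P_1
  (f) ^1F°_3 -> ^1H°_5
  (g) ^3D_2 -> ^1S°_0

(a) forbidden (parity, ΔS, ΔL, ΔJ fail)
(b) forbidden (ΔL, ΔJ fail)
(c) forbidden (parity, ΔS, ΔL, ΔJ fail)
(d) allowed
(e) forbidden (ΔL, ΔJ fail)
(f) forbidden (parity, ΔL, ΔJ fail)
(g) forbidden (ΔS, ΔL, ΔJ fail)
Total allowed: 1 of 7.

1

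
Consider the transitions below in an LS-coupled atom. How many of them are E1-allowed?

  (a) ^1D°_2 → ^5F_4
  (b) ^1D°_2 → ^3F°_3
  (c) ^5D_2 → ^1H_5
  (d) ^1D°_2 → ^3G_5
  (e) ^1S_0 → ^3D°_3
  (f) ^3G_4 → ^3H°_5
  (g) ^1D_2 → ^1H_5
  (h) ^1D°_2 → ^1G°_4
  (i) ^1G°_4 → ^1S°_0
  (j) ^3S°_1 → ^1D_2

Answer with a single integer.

1

(a) forbidden (ΔS, ΔJ fail)
(b) forbidden (parity, ΔS fail)
(c) forbidden (parity, ΔS, ΔL, ΔJ fail)
(d) forbidden (ΔS, ΔL, ΔJ fail)
(e) forbidden (ΔS, ΔL, ΔJ fail)
(f) allowed
(g) forbidden (parity, ΔL, ΔJ fail)
(h) forbidden (parity, ΔL, ΔJ fail)
(i) forbidden (parity, ΔL, ΔJ fail)
(j) forbidden (ΔS, ΔL fail)
Total allowed: 1 of 10.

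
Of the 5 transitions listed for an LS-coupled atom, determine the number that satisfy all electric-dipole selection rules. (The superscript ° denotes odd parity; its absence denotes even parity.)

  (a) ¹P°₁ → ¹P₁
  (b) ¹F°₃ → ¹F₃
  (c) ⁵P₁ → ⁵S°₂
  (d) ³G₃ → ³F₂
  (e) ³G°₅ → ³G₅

(a) allowed
(b) allowed
(c) allowed
(d) forbidden (parity fails)
(e) allowed
Total allowed: 4 of 5.

4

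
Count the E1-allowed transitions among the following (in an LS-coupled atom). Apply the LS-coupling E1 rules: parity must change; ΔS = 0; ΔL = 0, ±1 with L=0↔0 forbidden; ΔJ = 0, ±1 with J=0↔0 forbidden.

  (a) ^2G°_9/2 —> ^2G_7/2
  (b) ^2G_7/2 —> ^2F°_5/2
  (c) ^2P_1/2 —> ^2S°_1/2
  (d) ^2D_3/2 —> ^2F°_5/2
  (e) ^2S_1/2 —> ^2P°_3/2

(a) allowed
(b) allowed
(c) allowed
(d) allowed
(e) allowed
Total allowed: 5 of 5.

5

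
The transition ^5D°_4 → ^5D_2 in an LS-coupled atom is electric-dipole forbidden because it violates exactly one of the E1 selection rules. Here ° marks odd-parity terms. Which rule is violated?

the ΔJ = 0, ±1 rule

Reading off the term symbols: S 2→2, L 2→2, J 4→2, parity odd→even.
Parity must change: odd → even — passes.
ΔS = 0: S: 2 → 2 — passes.
ΔL = 0, ±1 (not L=0↔0): L: 2 → 2, ΔL = +0 — passes.
ΔJ = 0, ±1 (not J=0↔0): J: 4 → 2, ΔJ = -2 — fails.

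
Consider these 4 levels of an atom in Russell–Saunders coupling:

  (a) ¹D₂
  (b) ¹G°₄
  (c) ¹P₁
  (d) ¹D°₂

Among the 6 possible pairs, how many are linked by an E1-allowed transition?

2

(a)–(b): forbidden (ΔL, ΔJ).
(a)–(c): forbidden (parity).
(a)–(d): allowed.
(b)–(c): forbidden (ΔL, ΔJ).
(b)–(d): forbidden (parity, ΔL, ΔJ).
(c)–(d): allowed.
Allowed pairs: 2 of 6.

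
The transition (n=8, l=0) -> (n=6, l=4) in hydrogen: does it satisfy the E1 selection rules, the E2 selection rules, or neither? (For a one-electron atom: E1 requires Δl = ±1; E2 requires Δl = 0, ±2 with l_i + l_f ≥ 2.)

neither

Δl = 4 − 0 = +4; l_i + l_f = 4.
E1 (Δl = ±1): not satisfied.
E2 (Δl = 0,±2, l_i+l_f ≥ 2): not satisfied.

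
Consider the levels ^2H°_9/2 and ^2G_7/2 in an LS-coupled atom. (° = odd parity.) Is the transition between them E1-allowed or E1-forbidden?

allowed

ΔJ = 0, ±1 (not J=0↔0): J: 9/2 → 7/2, ΔJ = -1 — satisfied.
ΔS = 0: S: 1/2 → 1/2 — satisfied.
Parity must change: odd → even — satisfied.
ΔL = 0, ±1 (not L=0↔0): L: 5 → 4, ΔL = -1 — satisfied.
All four E1 rules are satisfied.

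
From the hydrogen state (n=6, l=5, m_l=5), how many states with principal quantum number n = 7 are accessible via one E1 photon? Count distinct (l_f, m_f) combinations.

E1 requires Δl = ±1, so l_f ∈ {4, 6}; with 0 ≤ l_f ≤ n_f−1 = 6, the allowed l_f values are {4, 6}.
For l_f = 4: m_f ∈ {m_i−1, m_i, m_i+1} ∩ [−4, 4] = {4} → 1 state.
For l_f = 6: m_f ∈ {m_i−1, m_i, m_i+1} ∩ [−6, 6] = {4, 5, 6} → 3 states.
Total: 4.

4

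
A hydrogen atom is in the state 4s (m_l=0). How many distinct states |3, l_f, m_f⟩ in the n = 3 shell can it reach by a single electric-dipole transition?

E1 requires Δl = ±1, so l_f ∈ {-1, 1}; with 0 ≤ l_f ≤ n_f−1 = 2, the allowed l_f values are {1}.
For l_f = 1: m_f ∈ {m_i−1, m_i, m_i+1} ∩ [−1, 1] = {-1, 0, 1} → 3 states.
Total: 3.

3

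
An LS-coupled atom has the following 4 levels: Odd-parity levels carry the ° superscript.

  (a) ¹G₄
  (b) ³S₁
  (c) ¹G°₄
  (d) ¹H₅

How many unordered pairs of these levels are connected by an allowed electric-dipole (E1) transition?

(a)–(b): forbidden (parity, ΔS, ΔL, ΔJ).
(a)–(c): allowed.
(a)–(d): forbidden (parity).
(b)–(c): forbidden (ΔS, ΔL, ΔJ).
(b)–(d): forbidden (parity, ΔS, ΔL, ΔJ).
(c)–(d): allowed.
Allowed pairs: 2 of 6.

2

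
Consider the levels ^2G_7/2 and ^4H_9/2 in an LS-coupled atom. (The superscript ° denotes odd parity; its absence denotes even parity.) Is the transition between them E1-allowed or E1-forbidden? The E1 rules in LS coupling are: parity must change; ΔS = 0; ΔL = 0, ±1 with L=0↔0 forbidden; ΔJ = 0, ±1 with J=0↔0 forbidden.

forbidden

Reading off the term symbols: S 1/2→3/2, L 4→5, J 7/2→9/2, parity even→even.
ΔJ = 0, ±1 (not J=0↔0): J: 7/2 → 9/2, ΔJ = +1 — satisfied.
ΔS = 0: S: 1/2 → 3/2 — violated.
Parity must change: even → even — violated.
ΔL = 0, ±1 (not L=0↔0): L: 4 → 5, ΔL = +1 — satisfied.
Rule(s) violated: parity, ΔS.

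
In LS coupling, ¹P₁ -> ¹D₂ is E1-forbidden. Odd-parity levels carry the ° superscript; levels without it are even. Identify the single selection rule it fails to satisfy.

Reading off the term symbols: S 0→0, L 1→2, J 1→2, parity even→even.
Parity must change: even → even — violated.
ΔL = 0, ±1 (not L=0↔0): L: 1 → 2, ΔL = +1 — satisfied.
ΔS = 0: S: 0 → 0 — satisfied.
ΔJ = 0, ±1 (not J=0↔0): J: 1 → 2, ΔJ = +1 — satisfied.

parity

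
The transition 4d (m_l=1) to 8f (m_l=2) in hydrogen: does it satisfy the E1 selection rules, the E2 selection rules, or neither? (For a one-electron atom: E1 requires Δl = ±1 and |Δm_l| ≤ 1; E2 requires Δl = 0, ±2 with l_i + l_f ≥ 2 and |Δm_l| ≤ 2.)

E1

Δl = 3 − 2 = +1; l_i + l_f = 5.
Δm_l = +1.
E1 (Δl = ±1, |Δm_l| ≤ 1): satisfied.
E2 (Δl = 0,±2, l_i+l_f ≥ 2, |Δm_l| ≤ 2): not satisfied.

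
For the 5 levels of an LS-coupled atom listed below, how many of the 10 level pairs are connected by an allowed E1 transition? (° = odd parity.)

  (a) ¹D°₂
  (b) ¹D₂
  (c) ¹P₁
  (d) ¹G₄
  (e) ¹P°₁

4

(a)–(b): allowed.
(a)–(c): allowed.
(a)–(d): forbidden (ΔL, ΔJ).
(a)–(e): forbidden (parity).
(b)–(c): forbidden (parity).
(b)–(d): forbidden (parity, ΔL, ΔJ).
(b)–(e): allowed.
(c)–(d): forbidden (parity, ΔL, ΔJ).
(c)–(e): allowed.
(d)–(e): forbidden (ΔL, ΔJ).
Allowed pairs: 4 of 10.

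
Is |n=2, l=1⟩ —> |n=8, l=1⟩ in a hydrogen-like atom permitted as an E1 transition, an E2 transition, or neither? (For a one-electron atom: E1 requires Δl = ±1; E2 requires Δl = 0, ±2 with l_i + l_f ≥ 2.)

E2

Δl = 1 − 1 = +0; l_i + l_f = 2.
E1 (Δl = ±1): not satisfied.
E2 (Δl = 0,±2, l_i+l_f ≥ 2): satisfied.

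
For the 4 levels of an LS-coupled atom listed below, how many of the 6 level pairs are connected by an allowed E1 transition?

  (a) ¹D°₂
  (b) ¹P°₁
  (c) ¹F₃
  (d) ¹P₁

(a)–(b): forbidden (parity).
(a)–(c): allowed.
(a)–(d): allowed.
(b)–(c): forbidden (ΔL, ΔJ).
(b)–(d): allowed.
(c)–(d): forbidden (parity, ΔL, ΔJ).
Allowed pairs: 3 of 6.

3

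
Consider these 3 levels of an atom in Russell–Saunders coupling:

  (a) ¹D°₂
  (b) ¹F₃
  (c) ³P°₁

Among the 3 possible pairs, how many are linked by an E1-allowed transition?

(a)–(b): allowed.
(a)–(c): forbidden (parity, ΔS).
(b)–(c): forbidden (ΔS, ΔL, ΔJ).
Allowed pairs: 1 of 3.

1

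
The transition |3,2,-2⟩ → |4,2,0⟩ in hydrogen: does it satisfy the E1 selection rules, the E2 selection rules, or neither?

Δl = 2 − 2 = +0; l_i + l_f = 4.
Δm_l = +2.
E1 (Δl = ±1, |Δm_l| ≤ 1): not satisfied.
E2 (Δl = 0,±2, l_i+l_f ≥ 2, |Δm_l| ≤ 2): satisfied.

E2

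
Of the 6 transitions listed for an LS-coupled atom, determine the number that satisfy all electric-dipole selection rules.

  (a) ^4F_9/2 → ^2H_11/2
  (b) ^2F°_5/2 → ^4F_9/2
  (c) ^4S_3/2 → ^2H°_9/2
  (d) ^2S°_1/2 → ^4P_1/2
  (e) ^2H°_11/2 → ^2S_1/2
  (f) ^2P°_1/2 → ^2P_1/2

(a) forbidden (parity, ΔS, ΔL fail)
(b) forbidden (ΔS, ΔJ fail)
(c) forbidden (ΔS, ΔL, ΔJ fail)
(d) forbidden (ΔS fails)
(e) forbidden (ΔL, ΔJ fail)
(f) allowed
Total allowed: 1 of 6.

1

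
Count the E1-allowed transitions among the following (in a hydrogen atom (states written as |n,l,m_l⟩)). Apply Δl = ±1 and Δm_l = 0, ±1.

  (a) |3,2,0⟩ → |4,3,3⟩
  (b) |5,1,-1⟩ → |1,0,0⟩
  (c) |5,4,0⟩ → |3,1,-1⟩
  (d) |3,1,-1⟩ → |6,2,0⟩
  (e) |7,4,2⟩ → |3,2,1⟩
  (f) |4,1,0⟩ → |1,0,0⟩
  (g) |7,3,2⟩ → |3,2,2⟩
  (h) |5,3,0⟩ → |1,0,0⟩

(a) forbidden — Δm_l = +3 (E1 requires Δm_l = 0, ±1)
(b) allowed
(c) forbidden — Δl = -3 (E1 requires Δl = ±1)
(d) allowed
(e) forbidden — Δl = -2 (E1 requires Δl = ±1)
(f) allowed
(g) allowed
(h) forbidden — Δl = -3 (E1 requires Δl = ±1)
Total allowed: 4 of 8.

4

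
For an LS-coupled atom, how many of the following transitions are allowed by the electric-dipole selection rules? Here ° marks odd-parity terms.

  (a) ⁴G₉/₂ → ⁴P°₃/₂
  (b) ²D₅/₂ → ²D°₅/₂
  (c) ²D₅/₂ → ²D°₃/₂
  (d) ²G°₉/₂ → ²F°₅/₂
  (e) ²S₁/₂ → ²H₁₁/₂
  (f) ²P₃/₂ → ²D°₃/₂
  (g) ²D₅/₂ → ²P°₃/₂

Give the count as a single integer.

4

(a) forbidden (ΔL, ΔJ fail)
(b) allowed
(c) allowed
(d) forbidden (parity, ΔJ fail)
(e) forbidden (parity, ΔL, ΔJ fail)
(f) allowed
(g) allowed
Total allowed: 4 of 7.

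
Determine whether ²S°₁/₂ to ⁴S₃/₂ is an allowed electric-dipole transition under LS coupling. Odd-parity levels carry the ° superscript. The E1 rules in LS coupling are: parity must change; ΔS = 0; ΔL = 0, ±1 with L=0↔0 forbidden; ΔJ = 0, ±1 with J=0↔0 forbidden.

forbidden

Initial level: S=1/2, L=0, J=1/2, parity odd. Final level: S=3/2, L=0, J=3/2, parity even.
Parity must change: odd → even — ok.
ΔS = 0: S: 1/2 → 3/2 — fails.
ΔL = 0, ±1 (not L=0↔0): L: 0 → 0, ΔL = +0 — fails.
ΔJ = 0, ±1 (not J=0↔0): J: 1/2 → 3/2, ΔJ = +1 — ok.
Rule(s) violated: ΔS, ΔL.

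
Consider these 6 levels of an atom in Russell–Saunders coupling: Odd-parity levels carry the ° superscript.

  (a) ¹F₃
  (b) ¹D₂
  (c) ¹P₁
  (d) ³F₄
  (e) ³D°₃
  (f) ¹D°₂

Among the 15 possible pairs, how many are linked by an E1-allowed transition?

(a)–(b): forbidden (parity).
(a)–(c): forbidden (parity, ΔL, ΔJ).
(a)–(d): forbidden (parity, ΔS).
(a)–(e): forbidden (ΔS).
(a)–(f): allowed.
(b)–(c): forbidden (parity).
(b)–(d): forbidden (parity, ΔS, ΔJ).
(b)–(e): forbidden (ΔS).
(b)–(f): allowed.
(c)–(d): forbidden (parity, ΔS, ΔL, ΔJ).
(c)–(e): forbidden (ΔS, ΔJ).
(c)–(f): allowed.
(d)–(e): allowed.
(d)–(f): forbidden (ΔS, ΔJ).
(e)–(f): forbidden (parity, ΔS).
Allowed pairs: 4 of 15.

4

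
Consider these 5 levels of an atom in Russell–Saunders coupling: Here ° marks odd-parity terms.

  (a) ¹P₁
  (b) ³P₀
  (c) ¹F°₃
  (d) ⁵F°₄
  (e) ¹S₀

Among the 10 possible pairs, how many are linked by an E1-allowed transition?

(a)–(b): forbidden (parity, ΔS).
(a)–(c): forbidden (ΔL, ΔJ).
(a)–(d): forbidden (ΔS, ΔL, ΔJ).
(a)–(e): forbidden (parity).
(b)–(c): forbidden (ΔS, ΔL, ΔJ).
(b)–(d): forbidden (ΔS, ΔL, ΔJ).
(b)–(e): forbidden (parity, ΔS, ΔJ).
(c)–(d): forbidden (parity, ΔS).
(c)–(e): forbidden (ΔL, ΔJ).
(d)–(e): forbidden (ΔS, ΔL, ΔJ).
Allowed pairs: 0 of 10.

0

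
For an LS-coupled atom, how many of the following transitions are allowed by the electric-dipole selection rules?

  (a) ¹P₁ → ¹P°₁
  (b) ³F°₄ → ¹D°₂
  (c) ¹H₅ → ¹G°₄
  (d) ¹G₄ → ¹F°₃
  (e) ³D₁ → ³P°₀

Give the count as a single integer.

4

(a) allowed
(b) forbidden (parity, ΔS, ΔJ fail)
(c) allowed
(d) allowed
(e) allowed
Total allowed: 4 of 5.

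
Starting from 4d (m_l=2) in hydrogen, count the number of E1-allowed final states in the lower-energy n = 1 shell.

0

E1 requires l_f ∈ {1, 3}, but neither lies in [0, 0], so no final state is reachable.
Total: 0.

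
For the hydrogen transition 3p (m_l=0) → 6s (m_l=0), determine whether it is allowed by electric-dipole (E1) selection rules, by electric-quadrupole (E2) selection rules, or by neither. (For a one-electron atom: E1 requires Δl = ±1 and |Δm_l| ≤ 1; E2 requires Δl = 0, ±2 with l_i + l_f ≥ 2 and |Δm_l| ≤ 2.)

Δl = 0 − 1 = -1; l_i + l_f = 1.
Δm_l = +0.
E1 (Δl = ±1, |Δm_l| ≤ 1): satisfied.
E2 (Δl = 0,±2, l_i+l_f ≥ 2, |Δm_l| ≤ 2): not satisfied.

E1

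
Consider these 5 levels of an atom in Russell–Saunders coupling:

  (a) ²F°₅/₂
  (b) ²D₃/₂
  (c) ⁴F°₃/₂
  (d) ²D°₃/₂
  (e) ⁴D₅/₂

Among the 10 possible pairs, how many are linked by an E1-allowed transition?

(a)–(b): allowed.
(a)–(c): forbidden (parity, ΔS).
(a)–(d): forbidden (parity).
(a)–(e): forbidden (ΔS).
(b)–(c): forbidden (ΔS).
(b)–(d): allowed.
(b)–(e): forbidden (parity, ΔS).
(c)–(d): forbidden (parity, ΔS).
(c)–(e): allowed.
(d)–(e): forbidden (ΔS).
Allowed pairs: 3 of 10.

3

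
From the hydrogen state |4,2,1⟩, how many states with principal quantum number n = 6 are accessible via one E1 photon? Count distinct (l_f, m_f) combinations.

E1 requires Δl = ±1, so l_f ∈ {1, 3}; with 0 ≤ l_f ≤ n_f−1 = 5, the allowed l_f values are {1, 3}.
For l_f = 1: m_f ∈ {m_i−1, m_i, m_i+1} ∩ [−1, 1] = {0, 1} → 2 states.
For l_f = 3: m_f ∈ {m_i−1, m_i, m_i+1} ∩ [−3, 3] = {0, 1, 2} → 3 states.
Total: 5.

5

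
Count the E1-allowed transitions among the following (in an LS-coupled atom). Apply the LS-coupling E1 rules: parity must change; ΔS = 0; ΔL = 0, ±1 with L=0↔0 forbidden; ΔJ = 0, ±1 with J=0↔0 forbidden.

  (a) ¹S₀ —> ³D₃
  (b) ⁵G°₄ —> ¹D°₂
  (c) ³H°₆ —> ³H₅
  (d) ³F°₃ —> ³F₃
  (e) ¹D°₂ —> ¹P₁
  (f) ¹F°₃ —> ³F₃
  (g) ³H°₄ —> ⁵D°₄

(a) forbidden (parity, ΔS, ΔL, ΔJ fail)
(b) forbidden (parity, ΔS, ΔL, ΔJ fail)
(c) allowed
(d) allowed
(e) allowed
(f) forbidden (ΔS fails)
(g) forbidden (parity, ΔS, ΔL fail)
Total allowed: 3 of 7.

3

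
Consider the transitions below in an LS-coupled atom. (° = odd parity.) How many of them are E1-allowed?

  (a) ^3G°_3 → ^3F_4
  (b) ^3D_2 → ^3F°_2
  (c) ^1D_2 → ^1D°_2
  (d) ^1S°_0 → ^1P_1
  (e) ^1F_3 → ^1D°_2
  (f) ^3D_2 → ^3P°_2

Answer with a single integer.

(a) allowed
(b) allowed
(c) allowed
(d) allowed
(e) allowed
(f) allowed
Total allowed: 6 of 6.

6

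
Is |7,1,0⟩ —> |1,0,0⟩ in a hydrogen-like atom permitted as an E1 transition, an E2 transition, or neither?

E1

Δl = 0 − 1 = -1; l_i + l_f = 1.
Δm_l = +0.
E1 (Δl = ±1, |Δm_l| ≤ 1): satisfied.
E2 (Δl = 0,±2, l_i+l_f ≥ 2, |Δm_l| ≤ 2): not satisfied.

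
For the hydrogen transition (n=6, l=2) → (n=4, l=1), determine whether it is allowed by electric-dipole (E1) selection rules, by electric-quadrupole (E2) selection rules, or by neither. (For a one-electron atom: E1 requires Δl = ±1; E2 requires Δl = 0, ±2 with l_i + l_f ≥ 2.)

E1

Δl = 1 − 2 = -1; l_i + l_f = 3.
E1 (Δl = ±1): satisfied.
E2 (Δl = 0,±2, l_i+l_f ≥ 2): not satisfied.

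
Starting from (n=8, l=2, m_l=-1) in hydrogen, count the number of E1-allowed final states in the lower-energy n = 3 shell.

E1 requires Δl = ±1, so l_f ∈ {1, 3}; with 0 ≤ l_f ≤ n_f−1 = 2, the allowed l_f values are {1}.
For l_f = 1: m_f ∈ {m_i−1, m_i, m_i+1} ∩ [−1, 1] = {-1, 0} → 2 states.
Total: 2.

2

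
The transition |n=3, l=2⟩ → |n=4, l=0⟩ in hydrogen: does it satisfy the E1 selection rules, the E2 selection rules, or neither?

Δl = 0 − 2 = -2; l_i + l_f = 2.
E1 (Δl = ±1): not satisfied.
E2 (Δl = 0,±2, l_i+l_f ≥ 2): satisfied.

E2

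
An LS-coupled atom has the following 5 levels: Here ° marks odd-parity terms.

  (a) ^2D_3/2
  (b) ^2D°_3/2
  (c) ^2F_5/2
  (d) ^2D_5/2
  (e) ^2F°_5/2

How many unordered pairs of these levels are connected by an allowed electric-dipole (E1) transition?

(a)–(b): allowed.
(a)–(c): forbidden (parity).
(a)–(d): forbidden (parity).
(a)–(e): allowed.
(b)–(c): allowed.
(b)–(d): allowed.
(b)–(e): forbidden (parity).
(c)–(d): forbidden (parity).
(c)–(e): allowed.
(d)–(e): allowed.
Allowed pairs: 6 of 10.

6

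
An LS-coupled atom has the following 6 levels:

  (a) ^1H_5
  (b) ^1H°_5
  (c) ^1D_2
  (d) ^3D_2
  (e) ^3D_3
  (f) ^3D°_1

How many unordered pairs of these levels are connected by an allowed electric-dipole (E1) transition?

(a)–(b): allowed.
(a)–(c): forbidden (parity, ΔL, ΔJ).
(a)–(d): forbidden (parity, ΔS, ΔL, ΔJ).
(a)–(e): forbidden (parity, ΔS, ΔL, ΔJ).
(a)–(f): forbidden (ΔS, ΔL, ΔJ).
(b)–(c): forbidden (ΔL, ΔJ).
(b)–(d): forbidden (ΔS, ΔL, ΔJ).
(b)–(e): forbidden (ΔS, ΔL, ΔJ).
(b)–(f): forbidden (parity, ΔS, ΔL, ΔJ).
(c)–(d): forbidden (parity, ΔS).
(c)–(e): forbidden (parity, ΔS).
(c)–(f): forbidden (ΔS).
(d)–(e): forbidden (parity).
(d)–(f): allowed.
(e)–(f): forbidden (ΔJ).
Allowed pairs: 2 of 15.

2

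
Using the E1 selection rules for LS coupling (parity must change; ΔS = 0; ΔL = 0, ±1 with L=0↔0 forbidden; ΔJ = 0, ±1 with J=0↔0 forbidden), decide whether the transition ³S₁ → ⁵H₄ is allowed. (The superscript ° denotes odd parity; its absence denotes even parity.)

ΔS = 0: S: 1 → 2 — fails.
Parity must change: even → even — fails.
ΔJ = 0, ±1 (not J=0↔0): J: 1 → 4, ΔJ = +3 — fails.
ΔL = 0, ±1 (not L=0↔0): L: 0 → 5, ΔL = +5 — fails.
Rule(s) violated: parity, ΔS, ΔL, ΔJ.

forbidden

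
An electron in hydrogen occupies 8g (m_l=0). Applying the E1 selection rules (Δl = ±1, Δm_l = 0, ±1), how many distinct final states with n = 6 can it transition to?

E1 requires Δl = ±1, so l_f ∈ {3, 5}; with 0 ≤ l_f ≤ n_f−1 = 5, the allowed l_f values are {3, 5}.
For l_f = 3: m_f ∈ {m_i−1, m_i, m_i+1} ∩ [−3, 3] = {-1, 0, 1} → 3 states.
For l_f = 5: m_f ∈ {m_i−1, m_i, m_i+1} ∩ [−5, 5] = {-1, 0, 1} → 3 states.
Total: 6.

6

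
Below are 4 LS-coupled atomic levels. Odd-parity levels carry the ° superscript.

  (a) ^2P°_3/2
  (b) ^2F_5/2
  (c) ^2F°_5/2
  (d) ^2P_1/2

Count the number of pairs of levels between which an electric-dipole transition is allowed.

2

(a)–(b): forbidden (ΔL).
(a)–(c): forbidden (parity, ΔL).
(a)–(d): allowed.
(b)–(c): allowed.
(b)–(d): forbidden (parity, ΔL, ΔJ).
(c)–(d): forbidden (ΔL, ΔJ).
Allowed pairs: 2 of 6.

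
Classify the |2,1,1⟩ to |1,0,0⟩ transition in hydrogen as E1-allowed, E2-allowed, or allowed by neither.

E1

Δl = 0 − 1 = -1; l_i + l_f = 1.
Δm_l = -1.
E1 (Δl = ±1, |Δm_l| ≤ 1): satisfied.
E2 (Δl = 0,±2, l_i+l_f ≥ 2, |Δm_l| ≤ 2): not satisfied.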